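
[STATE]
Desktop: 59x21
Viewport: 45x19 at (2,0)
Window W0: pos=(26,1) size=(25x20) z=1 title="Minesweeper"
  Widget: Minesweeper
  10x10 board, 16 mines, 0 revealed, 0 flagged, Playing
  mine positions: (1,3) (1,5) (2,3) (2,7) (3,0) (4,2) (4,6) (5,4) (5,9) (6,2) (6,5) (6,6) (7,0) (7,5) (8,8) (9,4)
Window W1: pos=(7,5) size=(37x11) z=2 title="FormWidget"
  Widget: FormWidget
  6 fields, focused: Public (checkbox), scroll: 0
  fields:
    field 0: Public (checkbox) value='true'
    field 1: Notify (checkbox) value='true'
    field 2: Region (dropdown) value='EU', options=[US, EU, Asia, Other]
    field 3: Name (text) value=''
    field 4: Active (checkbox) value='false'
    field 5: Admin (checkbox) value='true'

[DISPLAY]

                                             
                        ┏━━━━━━━━━━━━━━━━━━━━
                        ┃ Minesweeper        
                        ┠────────────────────
                        ┃■■■■■■■■■■          
     ┏━━━━━━━━━━━━━━━━━━━━━━━━━━━━━━━━━━━┓   
     ┃ FormWidget                        ┃   
     ┠───────────────────────────────────┨   
     ┃> Public:     [x]                  ┃   
     ┃  Notify:     [x]                  ┃   
     ┃  Region:     [EU                ▼]┃   
     ┃  Name:       [                   ]┃   
     ┃  Active:     [ ]                  ┃   
     ┃  Admin:      [x]                  ┃   
     ┃                                   ┃   
     ┗━━━━━━━━━━━━━━━━━━━━━━━━━━━━━━━━━━━┛   
                        ┃                    
                        ┃                    
                        ┃                    


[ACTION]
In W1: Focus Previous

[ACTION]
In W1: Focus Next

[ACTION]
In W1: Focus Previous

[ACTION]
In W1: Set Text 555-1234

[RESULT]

                                             
                        ┏━━━━━━━━━━━━━━━━━━━━
                        ┃ Minesweeper        
                        ┠────────────────────
                        ┃■■■■■■■■■■          
     ┏━━━━━━━━━━━━━━━━━━━━━━━━━━━━━━━━━━━┓   
     ┃ FormWidget                        ┃   
     ┠───────────────────────────────────┨   
     ┃  Public:     [x]                  ┃   
     ┃  Notify:     [x]                  ┃   
     ┃  Region:     [EU                ▼]┃   
     ┃  Name:       [                   ]┃   
     ┃  Active:     [ ]                  ┃   
     ┃> Admin:      [x]                  ┃   
     ┃                                   ┃   
     ┗━━━━━━━━━━━━━━━━━━━━━━━━━━━━━━━━━━━┛   
                        ┃                    
                        ┃                    
                        ┃                    


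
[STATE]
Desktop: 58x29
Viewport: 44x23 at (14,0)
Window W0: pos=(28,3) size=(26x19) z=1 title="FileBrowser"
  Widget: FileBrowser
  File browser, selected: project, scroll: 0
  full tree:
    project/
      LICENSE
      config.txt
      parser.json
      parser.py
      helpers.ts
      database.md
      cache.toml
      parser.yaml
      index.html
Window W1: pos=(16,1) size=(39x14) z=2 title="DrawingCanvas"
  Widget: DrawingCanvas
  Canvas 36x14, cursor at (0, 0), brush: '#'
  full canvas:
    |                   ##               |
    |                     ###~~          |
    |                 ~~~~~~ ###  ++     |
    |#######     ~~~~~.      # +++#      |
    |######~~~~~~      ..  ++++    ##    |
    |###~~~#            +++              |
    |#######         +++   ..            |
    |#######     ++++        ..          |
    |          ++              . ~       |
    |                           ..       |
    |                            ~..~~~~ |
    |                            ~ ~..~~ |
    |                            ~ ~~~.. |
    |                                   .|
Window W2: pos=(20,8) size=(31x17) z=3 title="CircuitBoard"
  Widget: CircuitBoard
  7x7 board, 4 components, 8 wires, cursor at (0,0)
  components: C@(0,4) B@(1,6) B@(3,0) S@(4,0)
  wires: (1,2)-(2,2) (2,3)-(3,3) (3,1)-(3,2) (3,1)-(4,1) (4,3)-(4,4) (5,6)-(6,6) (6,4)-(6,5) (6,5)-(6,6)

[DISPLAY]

                                            
  ┏━━━━━━━━━━━━━━━━━━━━━━━━━━━━━━━━━━━━━┓   
  ┃ DrawingCanvas                       ┃   
  ┠─────────────────────────────────────┨   
  ┃+                  ##                ┃   
  ┃                     ###~~           ┃   
  ┃                 ~~~~~~ ###  ++      ┃   
  ┃#######     ~~~~~.      # +++#       ┃   
  ┃###┏━━━━━━━━━━━━━━━━━━━━━━━━━━━━━┓   ┃   
  ┃###┃ CircuitBoard                ┃   ┃   
  ┃###┠─────────────────────────────┨   ┃   
  ┃###┃   0 1 2 3 4 5 6             ┃   ┃   
  ┃   ┃0  [.]              C        ┃   ┃   
  ┃   ┃                             ┃   ┃   
  ┗━━━┃1           ·               B┃━━━┛   
      ┃            │                ┃  ┃    
      ┃2           ·   ·            ┃  ┃    
      ┃                │            ┃  ┃    
      ┃3   B   · ─ ·   ·            ┃  ┃    
      ┃        │                    ┃  ┃    
      ┃4   S   ·       · ─ ·        ┃  ┃    
      ┃                             ┃━━┛    
      ┃5                           ·┃       


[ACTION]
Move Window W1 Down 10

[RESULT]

                                            
                                            
                                            
              ┏━━━━━━━━━━━━━━━━━━━━━━━━┓    
              ┃ FileBrowser            ┃    
              ┠────────────────────────┨    
              ┃> [-] project/          ┃    
              ┃    LICENSE             ┃    
      ┏━━━━━━━━━━━━━━━━━━━━━━━━━━━━━┓  ┃    
      ┃ CircuitBoard                ┃  ┃    
      ┠─────────────────────────────┨  ┃    
  ┏━━━┃   0 1 2 3 4 5 6             ┃━━━┓   
  ┃ Dr┃0  [.]              C        ┃   ┃   
  ┠───┃                             ┃───┨   
  ┃+  ┃1           ·               B┃   ┃   
  ┃   ┃            │                ┃   ┃   
  ┃   ┃2           ·   ·            ┃   ┃   
  ┃###┃                │            ┃   ┃   
  ┃###┃3   B   · ─ ·   ·            ┃   ┃   
  ┃###┃        │                    ┃   ┃   
  ┃###┃4   S   ·       · ─ ·        ┃   ┃   
  ┃###┃                             ┃   ┃   
  ┃   ┃5                           ·┃   ┃   


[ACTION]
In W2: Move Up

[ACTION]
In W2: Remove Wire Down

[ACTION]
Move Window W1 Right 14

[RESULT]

                                            
                                            
                                            
              ┏━━━━━━━━━━━━━━━━━━━━━━━━┓    
              ┃ FileBrowser            ┃    
              ┠────────────────────────┨    
              ┃> [-] project/          ┃    
              ┃    LICENSE             ┃    
      ┏━━━━━━━━━━━━━━━━━━━━━━━━━━━━━┓  ┃    
      ┃ CircuitBoard                ┃  ┃    
      ┠─────────────────────────────┨  ┃    
     ┏┃   0 1 2 3 4 5 6             ┃━━━━━━┓
     ┃┃0  [.]              C        ┃      ┃
     ┠┃                             ┃──────┨
     ┃┃1           ·               B┃      ┃
     ┃┃            │                ┃      ┃
     ┃┃2           ·   ·            ┃      ┃
     ┃┃                │            ┃      ┃
     ┃┃3   B   · ─ ·   ·            ┃#     ┃
     ┃┃        │                    ┃      ┃
     ┃┃4   S   ·       · ─ ·        ┃      ┃
     ┃┃                             ┃      ┃
     ┃┃5                           ·┃      ┃


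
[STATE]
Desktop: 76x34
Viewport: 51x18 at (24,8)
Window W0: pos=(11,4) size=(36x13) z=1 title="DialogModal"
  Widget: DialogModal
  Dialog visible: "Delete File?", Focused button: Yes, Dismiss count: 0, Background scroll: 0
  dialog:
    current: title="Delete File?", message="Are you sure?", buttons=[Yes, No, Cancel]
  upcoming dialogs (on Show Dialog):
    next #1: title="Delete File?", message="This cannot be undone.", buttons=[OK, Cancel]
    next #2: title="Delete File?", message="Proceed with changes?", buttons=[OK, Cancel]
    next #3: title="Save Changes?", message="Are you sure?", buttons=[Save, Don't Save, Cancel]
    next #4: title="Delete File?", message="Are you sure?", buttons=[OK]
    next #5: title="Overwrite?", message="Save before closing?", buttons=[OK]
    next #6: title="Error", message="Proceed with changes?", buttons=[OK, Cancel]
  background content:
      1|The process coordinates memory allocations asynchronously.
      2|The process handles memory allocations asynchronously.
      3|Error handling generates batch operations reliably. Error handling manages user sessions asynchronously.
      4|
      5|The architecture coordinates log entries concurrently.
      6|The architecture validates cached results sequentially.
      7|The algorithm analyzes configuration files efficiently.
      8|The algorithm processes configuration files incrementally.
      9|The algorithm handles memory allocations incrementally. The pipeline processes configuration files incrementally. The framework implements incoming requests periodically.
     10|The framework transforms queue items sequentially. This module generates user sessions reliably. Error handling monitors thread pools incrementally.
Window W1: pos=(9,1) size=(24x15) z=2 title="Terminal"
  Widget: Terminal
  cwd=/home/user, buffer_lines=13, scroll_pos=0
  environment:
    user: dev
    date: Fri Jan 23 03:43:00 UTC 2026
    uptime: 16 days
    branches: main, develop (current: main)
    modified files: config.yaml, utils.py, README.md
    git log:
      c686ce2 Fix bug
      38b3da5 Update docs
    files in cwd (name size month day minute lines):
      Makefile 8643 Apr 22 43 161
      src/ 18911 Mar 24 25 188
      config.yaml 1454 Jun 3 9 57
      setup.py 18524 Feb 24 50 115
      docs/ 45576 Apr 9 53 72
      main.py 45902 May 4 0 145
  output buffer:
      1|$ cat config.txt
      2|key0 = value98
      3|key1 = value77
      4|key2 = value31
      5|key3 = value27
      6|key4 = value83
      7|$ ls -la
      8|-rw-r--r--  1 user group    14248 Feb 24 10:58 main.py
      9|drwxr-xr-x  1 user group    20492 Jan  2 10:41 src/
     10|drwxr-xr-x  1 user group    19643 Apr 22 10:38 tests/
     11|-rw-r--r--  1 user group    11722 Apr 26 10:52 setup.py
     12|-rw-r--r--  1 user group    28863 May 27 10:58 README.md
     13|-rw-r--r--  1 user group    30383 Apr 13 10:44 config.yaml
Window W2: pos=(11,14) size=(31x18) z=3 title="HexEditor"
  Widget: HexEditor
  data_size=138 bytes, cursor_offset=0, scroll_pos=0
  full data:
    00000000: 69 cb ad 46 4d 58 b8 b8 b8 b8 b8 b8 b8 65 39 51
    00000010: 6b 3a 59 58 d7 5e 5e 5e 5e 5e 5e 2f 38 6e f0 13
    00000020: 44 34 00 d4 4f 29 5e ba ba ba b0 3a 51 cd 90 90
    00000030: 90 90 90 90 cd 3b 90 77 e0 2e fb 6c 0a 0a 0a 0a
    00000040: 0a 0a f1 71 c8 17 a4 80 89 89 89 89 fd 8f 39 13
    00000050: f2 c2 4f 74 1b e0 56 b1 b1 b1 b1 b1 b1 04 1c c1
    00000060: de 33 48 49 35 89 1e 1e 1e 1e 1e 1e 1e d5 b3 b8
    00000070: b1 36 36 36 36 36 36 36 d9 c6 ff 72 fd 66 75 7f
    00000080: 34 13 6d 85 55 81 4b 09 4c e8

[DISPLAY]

        ┃emory allocat┃                            
        ┃──────┐ch ope┃                            
        ┃e?    │      ┃                            
user gro┃e?    │ log e┃                            
user gro┃ncel  │ached ┃                            
user gro┃──────┘gurati┃                            
━━━━━━━━━━━━━━━━━┓urat┃                            
                 ┃lloc┃                            
─────────────────┨━━━━┛                            
 cb ad 46 4d 58 b┃                                 
 3a 59 58 d7 5e 5┃                                 
 34 00 d4 4f 29 5┃                                 
 90 90 90 cd 3b 9┃                                 
 0a f1 71 c8 17 a┃                                 
 c2 4f 74 1b e0 5┃                                 
 33 48 49 35 89 1┃                                 
 36 36 36 36 36 3┃                                 
 13 6d 85 55 81 4┃                                 


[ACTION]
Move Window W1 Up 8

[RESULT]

        ┃emory allocat┃                            
        ┃──────┐ch ope┃                            
user gro┃e?    │      ┃                            
user gro┃e?    │ log e┃                            
user gro┃ncel  │ached ┃                            
user gro┃──────┘gurati┃                            
━━━━━━━━━━━━━━━━━┓urat┃                            
                 ┃lloc┃                            
─────────────────┨━━━━┛                            
 cb ad 46 4d 58 b┃                                 
 3a 59 58 d7 5e 5┃                                 
 34 00 d4 4f 29 5┃                                 
 90 90 90 cd 3b 9┃                                 
 0a f1 71 c8 17 a┃                                 
 c2 4f 74 1b e0 5┃                                 
 33 48 49 35 89 1┃                                 
 36 36 36 36 36 3┃                                 
 13 6d 85 55 81 4┃                                 


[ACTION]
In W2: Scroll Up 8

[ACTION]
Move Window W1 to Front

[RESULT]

        ┃emory allocat┃                            
        ┃──────┐ch ope┃                            
user gro┃e?    │      ┃                            
user gro┃e?    │ log e┃                            
user gro┃ncel  │ached ┃                            
user gro┃──────┘gurati┃                            
━━━━━━━━┛━━━━━━━━┓urat┃                            
                 ┃lloc┃                            
─────────────────┨━━━━┛                            
 cb ad 46 4d 58 b┃                                 
 3a 59 58 d7 5e 5┃                                 
 34 00 d4 4f 29 5┃                                 
 90 90 90 cd 3b 9┃                                 
 0a f1 71 c8 17 a┃                                 
 c2 4f 74 1b e0 5┃                                 
 33 48 49 35 89 1┃                                 
 36 36 36 36 36 3┃                                 
 13 6d 85 55 81 4┃                                 


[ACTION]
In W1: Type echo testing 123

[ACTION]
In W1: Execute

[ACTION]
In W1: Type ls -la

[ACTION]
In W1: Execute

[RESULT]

dev grou┃emory allocat┃                            
dev grou┃──────┐ch ope┃                            
dev grou┃e?    │      ┃                            
dev grou┃e?    │ log e┃                            
dev grou┃ncel  │ached ┃                            
        ┃──────┘gurati┃                            
━━━━━━━━┛━━━━━━━━┓urat┃                            
                 ┃lloc┃                            
─────────────────┨━━━━┛                            
 cb ad 46 4d 58 b┃                                 
 3a 59 58 d7 5e 5┃                                 
 34 00 d4 4f 29 5┃                                 
 90 90 90 cd 3b 9┃                                 
 0a f1 71 c8 17 a┃                                 
 c2 4f 74 1b e0 5┃                                 
 33 48 49 35 89 1┃                                 
 36 36 36 36 36 3┃                                 
 13 6d 85 55 81 4┃                                 


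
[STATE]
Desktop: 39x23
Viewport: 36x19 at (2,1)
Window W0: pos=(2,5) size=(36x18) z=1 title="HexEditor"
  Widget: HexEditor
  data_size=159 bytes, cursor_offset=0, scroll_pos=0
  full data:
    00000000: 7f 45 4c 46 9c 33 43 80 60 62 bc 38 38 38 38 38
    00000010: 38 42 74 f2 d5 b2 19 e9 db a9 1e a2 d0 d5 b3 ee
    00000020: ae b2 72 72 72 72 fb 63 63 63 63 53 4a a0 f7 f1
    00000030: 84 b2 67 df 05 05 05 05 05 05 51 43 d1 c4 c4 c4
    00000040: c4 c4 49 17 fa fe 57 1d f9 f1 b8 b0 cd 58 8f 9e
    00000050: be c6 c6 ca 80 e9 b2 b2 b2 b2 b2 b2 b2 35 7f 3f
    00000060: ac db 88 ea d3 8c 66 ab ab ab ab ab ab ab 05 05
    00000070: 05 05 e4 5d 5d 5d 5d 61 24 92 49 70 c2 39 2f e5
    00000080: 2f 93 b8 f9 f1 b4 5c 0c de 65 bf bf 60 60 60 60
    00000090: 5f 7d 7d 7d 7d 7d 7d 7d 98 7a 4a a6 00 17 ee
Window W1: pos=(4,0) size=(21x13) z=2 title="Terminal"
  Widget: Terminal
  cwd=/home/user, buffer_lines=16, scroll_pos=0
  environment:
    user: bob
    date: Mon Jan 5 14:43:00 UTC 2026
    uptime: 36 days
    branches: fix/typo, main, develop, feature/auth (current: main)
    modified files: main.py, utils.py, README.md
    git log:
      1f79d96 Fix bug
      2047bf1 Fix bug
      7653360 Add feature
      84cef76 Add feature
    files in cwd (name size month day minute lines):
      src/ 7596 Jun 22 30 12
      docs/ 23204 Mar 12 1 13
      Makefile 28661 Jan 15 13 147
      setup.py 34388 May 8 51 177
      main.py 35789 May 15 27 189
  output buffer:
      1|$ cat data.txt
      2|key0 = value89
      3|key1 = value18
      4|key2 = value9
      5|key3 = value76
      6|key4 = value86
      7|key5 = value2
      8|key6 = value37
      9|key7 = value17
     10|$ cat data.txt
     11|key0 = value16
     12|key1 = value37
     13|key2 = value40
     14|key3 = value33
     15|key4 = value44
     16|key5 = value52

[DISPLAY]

  ┃ Terminal          ┃             
  ┠───────────────────┨             
  ┃$ cat data.txt     ┃             
  ┃key0 = value89     ┃             
┏━┃key1 = value18     ┃━━━━━━━━━━━━┓
┃ ┃key2 = value9      ┃            ┃
┠─┃key3 = value76     ┃────────────┨
┃0┃key4 = value86     ┃9c 33 43 80 ┃
┃0┃key5 = value2      ┃d5 b2 19 e9 ┃
┃0┃key6 = value37     ┃72 72 fb 63 ┃
┃0┃key7 = value17     ┃05 05 05 05 ┃
┃0┗━━━━━━━━━━━━━━━━━━━┛fa fe 57 1d ┃
┃00000050  be c6 c6 ca 80 e9 b2 b2 ┃
┃00000060  ac db 88 ea d3 8c 66 ab ┃
┃00000070  05 05 e4 5d 5d 5d 5d 61 ┃
┃00000080  2f 93 b8 f9 f1 b4 5c 0c ┃
┃00000090  5f 7d 7d 7d 7d 7d 7d 7d ┃
┃                                  ┃
┃                                  ┃


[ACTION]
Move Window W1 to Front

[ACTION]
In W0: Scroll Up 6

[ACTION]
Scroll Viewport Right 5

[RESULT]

 ┃ Terminal          ┃              
 ┠───────────────────┨              
 ┃$ cat data.txt     ┃              
 ┃key0 = value89     ┃              
━┃key1 = value18     ┃━━━━━━━━━━━━┓ 
 ┃key2 = value9      ┃            ┃ 
─┃key3 = value76     ┃────────────┨ 
0┃key4 = value86     ┃9c 33 43 80 ┃ 
0┃key5 = value2      ┃d5 b2 19 e9 ┃ 
0┃key6 = value37     ┃72 72 fb 63 ┃ 
0┃key7 = value17     ┃05 05 05 05 ┃ 
0┗━━━━━━━━━━━━━━━━━━━┛fa fe 57 1d ┃ 
00000050  be c6 c6 ca 80 e9 b2 b2 ┃ 
00000060  ac db 88 ea d3 8c 66 ab ┃ 
00000070  05 05 e4 5d 5d 5d 5d 61 ┃ 
00000080  2f 93 b8 f9 f1 b4 5c 0c ┃ 
00000090  5f 7d 7d 7d 7d 7d 7d 7d ┃ 
                                  ┃ 
                                  ┃ 


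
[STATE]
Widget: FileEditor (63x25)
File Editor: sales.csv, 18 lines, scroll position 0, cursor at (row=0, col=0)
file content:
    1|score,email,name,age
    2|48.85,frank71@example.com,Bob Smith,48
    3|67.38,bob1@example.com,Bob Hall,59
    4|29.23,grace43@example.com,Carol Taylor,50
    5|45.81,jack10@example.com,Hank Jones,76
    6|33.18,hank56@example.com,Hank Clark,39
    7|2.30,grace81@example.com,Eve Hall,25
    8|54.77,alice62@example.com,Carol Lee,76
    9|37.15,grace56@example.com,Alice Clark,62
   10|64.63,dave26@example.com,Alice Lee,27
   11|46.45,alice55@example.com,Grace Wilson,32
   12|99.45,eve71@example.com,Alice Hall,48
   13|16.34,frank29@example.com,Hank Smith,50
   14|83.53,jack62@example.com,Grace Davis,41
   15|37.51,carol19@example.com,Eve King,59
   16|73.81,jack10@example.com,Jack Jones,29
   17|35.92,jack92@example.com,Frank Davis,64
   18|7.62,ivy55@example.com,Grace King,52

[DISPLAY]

█core,email,name,age                                          ▲
48.85,frank71@example.com,Bob Smith,48                        █
67.38,bob1@example.com,Bob Hall,59                            ░
29.23,grace43@example.com,Carol Taylor,50                     ░
45.81,jack10@example.com,Hank Jones,76                        ░
33.18,hank56@example.com,Hank Clark,39                        ░
2.30,grace81@example.com,Eve Hall,25                          ░
54.77,alice62@example.com,Carol Lee,76                        ░
37.15,grace56@example.com,Alice Clark,62                      ░
64.63,dave26@example.com,Alice Lee,27                         ░
46.45,alice55@example.com,Grace Wilson,32                     ░
99.45,eve71@example.com,Alice Hall,48                         ░
16.34,frank29@example.com,Hank Smith,50                       ░
83.53,jack62@example.com,Grace Davis,41                       ░
37.51,carol19@example.com,Eve King,59                         ░
73.81,jack10@example.com,Jack Jones,29                        ░
35.92,jack92@example.com,Frank Davis,64                       ░
7.62,ivy55@example.com,Grace King,52                          ░
                                                              ░
                                                              ░
                                                              ░
                                                              ░
                                                              ░
                                                              ░
                                                              ▼


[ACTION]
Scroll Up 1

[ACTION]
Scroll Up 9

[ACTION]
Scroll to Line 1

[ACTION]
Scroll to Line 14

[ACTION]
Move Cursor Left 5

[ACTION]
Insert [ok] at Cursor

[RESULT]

ok█core,email,name,age                                        ▲
48.85,frank71@example.com,Bob Smith,48                        █
67.38,bob1@example.com,Bob Hall,59                            ░
29.23,grace43@example.com,Carol Taylor,50                     ░
45.81,jack10@example.com,Hank Jones,76                        ░
33.18,hank56@example.com,Hank Clark,39                        ░
2.30,grace81@example.com,Eve Hall,25                          ░
54.77,alice62@example.com,Carol Lee,76                        ░
37.15,grace56@example.com,Alice Clark,62                      ░
64.63,dave26@example.com,Alice Lee,27                         ░
46.45,alice55@example.com,Grace Wilson,32                     ░
99.45,eve71@example.com,Alice Hall,48                         ░
16.34,frank29@example.com,Hank Smith,50                       ░
83.53,jack62@example.com,Grace Davis,41                       ░
37.51,carol19@example.com,Eve King,59                         ░
73.81,jack10@example.com,Jack Jones,29                        ░
35.92,jack92@example.com,Frank Davis,64                       ░
7.62,ivy55@example.com,Grace King,52                          ░
                                                              ░
                                                              ░
                                                              ░
                                                              ░
                                                              ░
                                                              ░
                                                              ▼


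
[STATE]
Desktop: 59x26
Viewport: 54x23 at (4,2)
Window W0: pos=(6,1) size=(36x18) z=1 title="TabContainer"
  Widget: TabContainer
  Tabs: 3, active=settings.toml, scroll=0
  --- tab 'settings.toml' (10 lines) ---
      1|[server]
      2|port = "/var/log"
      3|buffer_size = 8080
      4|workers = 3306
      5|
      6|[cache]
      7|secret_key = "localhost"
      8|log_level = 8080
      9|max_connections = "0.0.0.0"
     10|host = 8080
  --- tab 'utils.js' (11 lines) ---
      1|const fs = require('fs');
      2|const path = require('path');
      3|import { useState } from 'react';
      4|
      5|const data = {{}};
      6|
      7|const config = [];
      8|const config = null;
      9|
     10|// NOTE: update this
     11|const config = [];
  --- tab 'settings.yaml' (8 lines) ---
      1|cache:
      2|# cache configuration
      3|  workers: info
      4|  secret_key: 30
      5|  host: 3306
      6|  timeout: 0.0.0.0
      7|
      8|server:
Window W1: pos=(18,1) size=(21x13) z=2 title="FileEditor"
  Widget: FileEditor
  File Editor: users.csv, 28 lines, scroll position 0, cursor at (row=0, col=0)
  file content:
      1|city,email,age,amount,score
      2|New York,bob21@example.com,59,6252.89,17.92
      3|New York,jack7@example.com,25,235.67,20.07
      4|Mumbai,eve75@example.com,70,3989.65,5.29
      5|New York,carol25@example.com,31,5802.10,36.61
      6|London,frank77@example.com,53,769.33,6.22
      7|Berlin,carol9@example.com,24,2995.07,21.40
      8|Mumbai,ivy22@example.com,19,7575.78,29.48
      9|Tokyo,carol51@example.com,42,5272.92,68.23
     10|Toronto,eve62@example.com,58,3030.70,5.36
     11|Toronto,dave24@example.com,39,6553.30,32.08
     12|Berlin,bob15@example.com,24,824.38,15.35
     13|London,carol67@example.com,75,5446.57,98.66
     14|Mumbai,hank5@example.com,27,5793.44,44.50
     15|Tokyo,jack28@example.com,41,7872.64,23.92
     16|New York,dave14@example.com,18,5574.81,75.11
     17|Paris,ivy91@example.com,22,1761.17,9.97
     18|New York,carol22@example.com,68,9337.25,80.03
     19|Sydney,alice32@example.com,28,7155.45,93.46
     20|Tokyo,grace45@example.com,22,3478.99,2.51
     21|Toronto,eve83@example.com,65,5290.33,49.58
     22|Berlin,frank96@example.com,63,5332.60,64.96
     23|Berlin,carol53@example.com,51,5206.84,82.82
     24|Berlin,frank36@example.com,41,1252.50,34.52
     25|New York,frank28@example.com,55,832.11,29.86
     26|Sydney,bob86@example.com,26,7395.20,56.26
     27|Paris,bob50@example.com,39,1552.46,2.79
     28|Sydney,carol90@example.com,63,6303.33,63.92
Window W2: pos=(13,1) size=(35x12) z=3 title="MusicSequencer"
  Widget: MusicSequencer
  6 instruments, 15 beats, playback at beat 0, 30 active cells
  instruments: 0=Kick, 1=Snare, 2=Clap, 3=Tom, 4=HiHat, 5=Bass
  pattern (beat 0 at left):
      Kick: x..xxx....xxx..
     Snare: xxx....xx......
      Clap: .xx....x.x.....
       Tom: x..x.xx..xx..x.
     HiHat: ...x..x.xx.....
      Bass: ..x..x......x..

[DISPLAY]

  ┃ TabCo┃ MusicSequencer                  ┃          
  ┠──────┠─────────────────────────────────┨          
  ┃[setti┃      ▼12345678901234            ┃          
  ┃──────┃  Kick█··███····███··            ┃          
  ┃[serve┃ Snare███····██······            ┃          
  ┃port =┃  Clap·██····█·█·····            ┃          
  ┃buffer┃   Tom█··█·██··██··█·            ┃          
  ┃worker┃ HiHat···█··█·██·····            ┃          
  ┃      ┃  Bass··█··█······█··            ┃          
  ┃[cache┃                                 ┃          
  ┃secret┗━━━━━━━━━━━━━━━━━━━━━━━━━━━━━━━━━┛          
  ┃log_level =┗━━━━━━━━━━━━━━━━━━━┛  ┃                
  ┃max_connections = "0.0.0.0"       ┃                
  ┃host = 8080                       ┃                
  ┃                                  ┃                
  ┃                                  ┃                
  ┗━━━━━━━━━━━━━━━━━━━━━━━━━━━━━━━━━━┛                
                                                      
                                                      
                                                      
                                                      
                                                      
                                                      


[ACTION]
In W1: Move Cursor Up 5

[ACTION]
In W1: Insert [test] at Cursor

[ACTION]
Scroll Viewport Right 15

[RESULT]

 ┃ TabCo┃ MusicSequencer                  ┃           
 ┠──────┠─────────────────────────────────┨           
 ┃[setti┃      ▼12345678901234            ┃           
 ┃──────┃  Kick█··███····███··            ┃           
 ┃[serve┃ Snare███····██······            ┃           
 ┃port =┃  Clap·██····█·█·····            ┃           
 ┃buffer┃   Tom█··█·██··██··█·            ┃           
 ┃worker┃ HiHat···█··█·██·····            ┃           
 ┃      ┃  Bass··█··█······█··            ┃           
 ┃[cache┃                                 ┃           
 ┃secret┗━━━━━━━━━━━━━━━━━━━━━━━━━━━━━━━━━┛           
 ┃log_level =┗━━━━━━━━━━━━━━━━━━━┛  ┃                 
 ┃max_connections = "0.0.0.0"       ┃                 
 ┃host = 8080                       ┃                 
 ┃                                  ┃                 
 ┃                                  ┃                 
 ┗━━━━━━━━━━━━━━━━━━━━━━━━━━━━━━━━━━┛                 
                                                      
                                                      
                                                      
                                                      
                                                      
                                                      


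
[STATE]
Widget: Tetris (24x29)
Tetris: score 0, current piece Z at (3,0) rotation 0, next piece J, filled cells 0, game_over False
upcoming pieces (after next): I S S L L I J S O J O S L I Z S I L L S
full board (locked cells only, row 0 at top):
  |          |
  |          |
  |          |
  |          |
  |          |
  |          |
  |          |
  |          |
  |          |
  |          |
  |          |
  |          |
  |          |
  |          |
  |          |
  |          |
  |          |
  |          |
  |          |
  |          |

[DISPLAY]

   ▓▓     │Next:        
    ▓▓    │█            
          │███          
          │             
          │             
          │             
          │Score:       
          │0            
          │             
          │             
          │             
          │             
          │             
          │             
          │             
          │             
          │             
          │             
          │             
          │             
          │             
          │             
          │             
          │             
          │             
          │             
          │             
          │             
          │             


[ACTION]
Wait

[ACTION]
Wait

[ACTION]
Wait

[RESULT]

          │Next:        
          │█            
          │███          
   ▓▓     │             
    ▓▓    │             
          │             
          │Score:       
          │0            
          │             
          │             
          │             
          │             
          │             
          │             
          │             
          │             
          │             
          │             
          │             
          │             
          │             
          │             
          │             
          │             
          │             
          │             
          │             
          │             
          │             


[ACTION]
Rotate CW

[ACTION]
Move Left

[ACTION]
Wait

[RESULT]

          │Next:        
          │█            
          │███          
          │             
   ▓      │             
  ▓▓      │             
  ▓       │Score:       
          │0            
          │             
          │             
          │             
          │             
          │             
          │             
          │             
          │             
          │             
          │             
          │             
          │             
          │             
          │             
          │             
          │             
          │             
          │             
          │             
          │             
          │             


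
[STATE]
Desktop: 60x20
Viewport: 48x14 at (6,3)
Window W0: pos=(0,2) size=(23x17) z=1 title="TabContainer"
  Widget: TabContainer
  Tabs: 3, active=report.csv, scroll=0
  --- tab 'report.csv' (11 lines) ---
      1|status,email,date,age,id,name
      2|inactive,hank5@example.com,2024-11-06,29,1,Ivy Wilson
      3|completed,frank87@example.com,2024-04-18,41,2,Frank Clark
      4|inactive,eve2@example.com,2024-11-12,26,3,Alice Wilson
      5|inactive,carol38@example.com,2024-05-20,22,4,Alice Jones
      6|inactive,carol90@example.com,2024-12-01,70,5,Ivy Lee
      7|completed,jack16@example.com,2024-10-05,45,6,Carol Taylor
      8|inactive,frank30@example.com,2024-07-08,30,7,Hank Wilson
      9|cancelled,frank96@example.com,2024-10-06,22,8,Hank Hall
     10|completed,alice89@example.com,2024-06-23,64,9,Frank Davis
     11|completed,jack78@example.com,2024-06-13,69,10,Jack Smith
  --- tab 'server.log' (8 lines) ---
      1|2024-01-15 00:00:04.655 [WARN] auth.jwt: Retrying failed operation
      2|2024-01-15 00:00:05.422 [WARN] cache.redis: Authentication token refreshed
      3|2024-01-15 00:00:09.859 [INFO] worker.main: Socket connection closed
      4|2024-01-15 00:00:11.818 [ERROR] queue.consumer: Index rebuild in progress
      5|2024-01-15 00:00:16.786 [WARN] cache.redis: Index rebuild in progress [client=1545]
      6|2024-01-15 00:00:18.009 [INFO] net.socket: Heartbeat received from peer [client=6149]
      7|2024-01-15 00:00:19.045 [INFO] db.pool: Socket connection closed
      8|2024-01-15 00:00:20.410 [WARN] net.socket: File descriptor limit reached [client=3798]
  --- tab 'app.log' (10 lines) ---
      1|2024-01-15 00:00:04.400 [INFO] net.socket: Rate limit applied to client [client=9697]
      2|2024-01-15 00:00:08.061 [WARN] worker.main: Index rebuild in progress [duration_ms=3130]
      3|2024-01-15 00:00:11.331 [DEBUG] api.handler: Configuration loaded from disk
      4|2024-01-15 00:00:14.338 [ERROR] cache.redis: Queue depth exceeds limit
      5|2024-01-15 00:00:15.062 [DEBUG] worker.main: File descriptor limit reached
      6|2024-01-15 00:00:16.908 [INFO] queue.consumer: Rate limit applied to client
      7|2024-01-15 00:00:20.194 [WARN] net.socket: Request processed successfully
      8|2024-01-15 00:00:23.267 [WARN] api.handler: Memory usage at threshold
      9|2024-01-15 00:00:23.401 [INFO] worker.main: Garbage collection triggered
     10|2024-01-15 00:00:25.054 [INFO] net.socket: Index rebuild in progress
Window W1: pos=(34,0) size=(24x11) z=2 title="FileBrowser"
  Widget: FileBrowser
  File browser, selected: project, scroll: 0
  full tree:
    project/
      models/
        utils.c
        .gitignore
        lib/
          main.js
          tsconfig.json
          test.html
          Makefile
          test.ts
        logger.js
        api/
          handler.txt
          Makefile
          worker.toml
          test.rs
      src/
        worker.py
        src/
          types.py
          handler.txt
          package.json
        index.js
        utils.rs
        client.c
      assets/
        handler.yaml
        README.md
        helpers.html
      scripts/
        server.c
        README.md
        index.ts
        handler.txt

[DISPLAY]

ontainer        ┃           ┃> [-] project/     
────────────────┨           ┃    [+] models/    
rt.csv]│ server.┃           ┃    [+] src/       
────────────────┃           ┃    [+] assets/    
s,email,date,age┃           ┃    [+] scripts/   
ive,hank5@exampl┃           ┃                   
eted,frank87@exa┃           ┃                   
ive,eve2@example┃           ┗━━━━━━━━━━━━━━━━━━━
ive,carol38@exam┃                               
ive,carol90@exam┃                               
eted,jack16@exam┃                               
ive,frank30@exam┃                               
lled,frank96@exa┃                               
eted,alice89@exa┃                               


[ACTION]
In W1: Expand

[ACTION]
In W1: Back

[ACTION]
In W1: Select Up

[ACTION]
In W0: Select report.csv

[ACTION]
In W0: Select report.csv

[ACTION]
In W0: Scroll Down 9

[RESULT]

ontainer        ┃           ┃> [-] project/     
────────────────┨           ┃    [+] models/    
rt.csv]│ server.┃           ┃    [+] src/       
────────────────┃           ┃    [+] assets/    
eted,alice89@exa┃           ┃    [+] scripts/   
eted,jack78@exam┃           ┃                   
                ┃           ┃                   
                ┃           ┗━━━━━━━━━━━━━━━━━━━
                ┃                               
                ┃                               
                ┃                               
                ┃                               
                ┃                               
                ┃                               


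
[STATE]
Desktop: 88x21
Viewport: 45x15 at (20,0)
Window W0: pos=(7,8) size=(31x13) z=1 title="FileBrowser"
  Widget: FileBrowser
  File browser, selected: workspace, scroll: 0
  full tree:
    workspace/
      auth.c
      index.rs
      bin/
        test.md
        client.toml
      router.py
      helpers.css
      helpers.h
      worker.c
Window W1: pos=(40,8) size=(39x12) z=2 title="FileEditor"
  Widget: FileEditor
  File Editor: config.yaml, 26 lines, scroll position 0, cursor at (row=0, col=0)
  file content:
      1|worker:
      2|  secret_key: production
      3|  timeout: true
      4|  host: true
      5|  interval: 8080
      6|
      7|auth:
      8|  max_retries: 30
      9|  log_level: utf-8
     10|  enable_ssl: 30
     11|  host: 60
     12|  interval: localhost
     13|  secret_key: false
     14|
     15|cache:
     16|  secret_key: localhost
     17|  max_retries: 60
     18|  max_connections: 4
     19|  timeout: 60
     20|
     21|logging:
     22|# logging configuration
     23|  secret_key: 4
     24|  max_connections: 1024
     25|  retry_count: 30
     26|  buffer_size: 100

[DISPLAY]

                                             
                                             
                                             
                                             
                                             
                                             
                                             
                                             
━━━━━━━━━━━━━━━━━┓  ┏━━━━━━━━━━━━━━━━━━━━━━━━
                 ┃  ┃ FileEditor             
─────────────────┨  ┠────────────────────────
ace/             ┃  ┃█orker:                 
                 ┃  ┃  secret_key: production
                 ┃  ┃  timeout: true         
                 ┃  ┃  host: true            


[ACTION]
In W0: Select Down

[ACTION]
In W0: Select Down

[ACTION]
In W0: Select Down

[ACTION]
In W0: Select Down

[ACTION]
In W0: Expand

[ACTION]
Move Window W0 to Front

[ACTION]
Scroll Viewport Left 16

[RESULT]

                                             
                                             
                                             
                                             
                                             
                                             
                                             
                                             
   ┏━━━━━━━━━━━━━━━━━━━━━━━━━━━━━┓  ┏━━━━━━━━
   ┃ FileBrowser                 ┃  ┃ FileEdi
   ┠─────────────────────────────┨  ┠────────
   ┃  [-] workspace/             ┃  ┃█orker: 
   ┃    auth.c                   ┃  ┃  secret
   ┃    index.rs                 ┃  ┃  timeou
   ┃    [+] bin/                 ┃  ┃  host: 
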